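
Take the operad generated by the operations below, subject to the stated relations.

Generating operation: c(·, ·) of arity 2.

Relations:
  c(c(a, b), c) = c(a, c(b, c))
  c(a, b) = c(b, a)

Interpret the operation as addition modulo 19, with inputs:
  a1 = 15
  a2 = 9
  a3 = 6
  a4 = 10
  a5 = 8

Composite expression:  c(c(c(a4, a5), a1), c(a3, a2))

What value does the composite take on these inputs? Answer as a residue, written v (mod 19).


10 (mod 19)

c(a4, a5) = 18
c(c(a4, a5), a1) = 14
c(a3, a2) = 15
c(c(c(a4, a5), a1), c(a3, a2)) = 10


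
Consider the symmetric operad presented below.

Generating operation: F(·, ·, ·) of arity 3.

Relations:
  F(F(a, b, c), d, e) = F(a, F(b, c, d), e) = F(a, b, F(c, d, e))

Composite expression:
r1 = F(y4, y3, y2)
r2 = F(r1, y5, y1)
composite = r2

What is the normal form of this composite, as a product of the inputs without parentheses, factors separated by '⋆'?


y4 ⋆ y3 ⋆ y2 ⋆ y5 ⋆ y1

Associativity of F dissolves the nesting; only the y-input order survives.
F(y4, y3, y2) linearizes to y4 ⋆ y3 ⋆ y2
F(F(y4, y3, y2), y5, y1) linearizes to y4 ⋆ y3 ⋆ y2 ⋆ y5 ⋆ y1


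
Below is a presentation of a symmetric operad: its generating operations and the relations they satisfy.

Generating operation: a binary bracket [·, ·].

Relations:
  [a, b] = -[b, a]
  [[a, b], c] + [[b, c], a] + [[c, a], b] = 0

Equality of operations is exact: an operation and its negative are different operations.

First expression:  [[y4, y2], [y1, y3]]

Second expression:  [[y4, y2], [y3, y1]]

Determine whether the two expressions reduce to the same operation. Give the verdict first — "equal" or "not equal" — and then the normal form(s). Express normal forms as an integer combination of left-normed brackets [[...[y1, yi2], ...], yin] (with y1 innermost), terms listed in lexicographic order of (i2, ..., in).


The first composite normalizes to [[[y1, y3], y2], y4] - [[[y1, y3], y4], y2]
The second composite normalizes to -[[[y1, y3], y2], y4] + [[[y1, y3], y4], y2]
Different reductions; not equal.

not equal: they reduce to [[[y1, y3], y2], y4] - [[[y1, y3], y4], y2] and -[[[y1, y3], y2], y4] + [[[y1, y3], y4], y2]


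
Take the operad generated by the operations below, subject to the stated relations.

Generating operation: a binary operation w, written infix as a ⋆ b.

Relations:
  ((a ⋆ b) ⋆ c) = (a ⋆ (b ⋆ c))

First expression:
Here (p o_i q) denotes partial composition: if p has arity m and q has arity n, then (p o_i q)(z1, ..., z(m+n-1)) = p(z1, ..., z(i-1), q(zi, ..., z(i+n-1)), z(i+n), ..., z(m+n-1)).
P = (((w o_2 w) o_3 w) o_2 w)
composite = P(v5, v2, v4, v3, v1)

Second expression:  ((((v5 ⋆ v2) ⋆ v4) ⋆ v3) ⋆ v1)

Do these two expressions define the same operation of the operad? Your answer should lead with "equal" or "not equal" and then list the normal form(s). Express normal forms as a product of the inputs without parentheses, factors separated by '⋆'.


equal — both sides give v5 ⋆ v2 ⋆ v4 ⋆ v3 ⋆ v1

The first expression, normalized: v5 ⋆ v2 ⋆ v4 ⋆ v3 ⋆ v1
The second expression, normalized: v5 ⋆ v2 ⋆ v4 ⋆ v3 ⋆ v1
The forms coincide; equal.


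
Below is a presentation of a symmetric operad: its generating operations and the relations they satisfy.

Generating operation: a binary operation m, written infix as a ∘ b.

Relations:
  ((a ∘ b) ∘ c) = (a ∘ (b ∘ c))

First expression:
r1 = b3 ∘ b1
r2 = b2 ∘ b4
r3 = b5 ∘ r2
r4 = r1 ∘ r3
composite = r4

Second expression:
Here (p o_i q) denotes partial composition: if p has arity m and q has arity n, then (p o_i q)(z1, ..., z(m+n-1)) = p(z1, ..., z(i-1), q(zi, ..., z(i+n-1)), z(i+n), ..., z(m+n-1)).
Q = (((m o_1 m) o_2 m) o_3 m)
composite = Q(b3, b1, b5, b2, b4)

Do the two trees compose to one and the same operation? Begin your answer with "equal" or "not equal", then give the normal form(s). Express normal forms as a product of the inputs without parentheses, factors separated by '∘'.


equal: each reduces to b3 ∘ b1 ∘ b5 ∘ b2 ∘ b4

Reducing the first expression gives b3 ∘ b1 ∘ b5 ∘ b2 ∘ b4
Reducing the second expression gives b3 ∘ b1 ∘ b5 ∘ b2 ∘ b4
Identical normal forms: equal.


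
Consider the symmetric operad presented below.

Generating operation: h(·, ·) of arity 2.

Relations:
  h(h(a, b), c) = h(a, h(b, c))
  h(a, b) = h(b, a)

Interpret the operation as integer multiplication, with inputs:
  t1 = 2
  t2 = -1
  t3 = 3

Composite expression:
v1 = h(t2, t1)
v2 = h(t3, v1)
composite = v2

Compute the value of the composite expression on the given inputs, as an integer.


-6

h(t2, t1) = -2
h(t3, h(t2, t1)) = -6


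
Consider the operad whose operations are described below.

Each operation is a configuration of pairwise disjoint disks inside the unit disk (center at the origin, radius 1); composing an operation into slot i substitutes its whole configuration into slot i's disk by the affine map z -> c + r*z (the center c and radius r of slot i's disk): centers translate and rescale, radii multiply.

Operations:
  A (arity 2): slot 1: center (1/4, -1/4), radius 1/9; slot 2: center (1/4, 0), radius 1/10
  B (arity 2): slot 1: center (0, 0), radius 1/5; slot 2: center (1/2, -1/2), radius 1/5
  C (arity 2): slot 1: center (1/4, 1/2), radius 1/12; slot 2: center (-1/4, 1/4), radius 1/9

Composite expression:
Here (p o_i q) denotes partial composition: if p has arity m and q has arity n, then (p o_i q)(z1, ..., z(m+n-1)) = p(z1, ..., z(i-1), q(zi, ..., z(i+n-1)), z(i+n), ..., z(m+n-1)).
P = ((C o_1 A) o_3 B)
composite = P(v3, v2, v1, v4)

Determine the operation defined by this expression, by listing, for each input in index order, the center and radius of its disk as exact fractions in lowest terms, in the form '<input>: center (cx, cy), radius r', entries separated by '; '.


v1: center (-1/4, 1/4), radius 1/45; v2: center (13/48, 1/2), radius 1/120; v3: center (13/48, 23/48), radius 1/108; v4: center (-7/36, 7/36), radius 1/45


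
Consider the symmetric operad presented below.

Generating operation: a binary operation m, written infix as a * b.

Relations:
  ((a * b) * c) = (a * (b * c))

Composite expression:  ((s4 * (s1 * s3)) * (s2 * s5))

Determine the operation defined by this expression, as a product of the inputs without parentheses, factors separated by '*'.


s4 * s1 * s3 * s2 * s5

The m-tree's shape is irrelevant; the s-reading-order decides.
(s1 * s3) reduces to s1 * s3
(s4 * (s1 * s3)) reduces to s4 * s1 * s3
(s2 * s5) reduces to s2 * s5
((s4 * (s1 * s3)) * (s2 * s5)) reduces to s4 * s1 * s3 * s2 * s5


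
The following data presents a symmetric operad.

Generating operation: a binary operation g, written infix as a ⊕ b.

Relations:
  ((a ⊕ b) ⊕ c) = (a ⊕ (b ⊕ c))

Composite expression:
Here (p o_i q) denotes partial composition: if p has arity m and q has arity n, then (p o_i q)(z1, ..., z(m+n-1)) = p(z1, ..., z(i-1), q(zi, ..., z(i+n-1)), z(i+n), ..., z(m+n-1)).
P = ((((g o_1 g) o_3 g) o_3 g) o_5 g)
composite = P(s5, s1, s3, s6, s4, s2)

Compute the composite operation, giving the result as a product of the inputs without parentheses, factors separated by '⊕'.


s5 ⊕ s1 ⊕ s3 ⊕ s6 ⊕ s4 ⊕ s2


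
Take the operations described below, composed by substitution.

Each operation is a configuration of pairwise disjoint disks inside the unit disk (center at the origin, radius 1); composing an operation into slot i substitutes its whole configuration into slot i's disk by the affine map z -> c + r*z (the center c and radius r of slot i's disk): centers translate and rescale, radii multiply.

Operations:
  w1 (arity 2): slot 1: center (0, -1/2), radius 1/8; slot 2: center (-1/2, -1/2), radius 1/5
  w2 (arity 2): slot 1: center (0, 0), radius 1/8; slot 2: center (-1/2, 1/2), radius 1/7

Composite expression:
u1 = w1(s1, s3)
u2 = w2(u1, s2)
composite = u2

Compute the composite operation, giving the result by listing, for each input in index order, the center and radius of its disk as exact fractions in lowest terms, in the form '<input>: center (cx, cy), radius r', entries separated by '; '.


s1: center (0, -1/16), radius 1/64; s2: center (-1/2, 1/2), radius 1/7; s3: center (-1/16, -1/16), radius 1/40

Nesting under w2 composes maps z -> c + r*z down each s-path.
input s1: applying the 2 nested substitutions gives center (0, -1/16), radius 1/64
input s3: applying the 2 nested substitutions gives center (-1/16, -1/16), radius 1/40
input s2: applying the 1 nested substitution gives center (-1/2, 1/2), radius 1/7


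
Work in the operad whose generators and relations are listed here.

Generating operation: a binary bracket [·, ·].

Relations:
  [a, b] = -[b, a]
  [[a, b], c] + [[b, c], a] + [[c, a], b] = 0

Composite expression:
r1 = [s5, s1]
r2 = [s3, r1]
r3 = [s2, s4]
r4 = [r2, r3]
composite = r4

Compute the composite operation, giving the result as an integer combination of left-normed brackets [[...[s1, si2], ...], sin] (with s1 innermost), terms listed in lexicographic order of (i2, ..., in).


[[[[s1, s5], s3], s2], s4] - [[[[s1, s5], s3], s4], s2]


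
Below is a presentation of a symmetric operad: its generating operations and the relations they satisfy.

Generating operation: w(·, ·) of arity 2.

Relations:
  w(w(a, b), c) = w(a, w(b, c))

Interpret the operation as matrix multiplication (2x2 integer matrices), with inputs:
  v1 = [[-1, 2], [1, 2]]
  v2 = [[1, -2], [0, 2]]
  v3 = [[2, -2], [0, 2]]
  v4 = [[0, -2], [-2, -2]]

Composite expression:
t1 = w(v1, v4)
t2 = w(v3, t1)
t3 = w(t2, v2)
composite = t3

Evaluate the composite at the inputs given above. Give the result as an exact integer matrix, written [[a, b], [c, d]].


[[0, 16], [-8, -8]]

w(v1, v4) = [[-4, -2], [-4, -6]]
w(v3, w(v1, v4)) = [[0, 8], [-8, -12]]
w(w(v3, w(v1, v4)), v2) = [[0, 16], [-8, -8]]


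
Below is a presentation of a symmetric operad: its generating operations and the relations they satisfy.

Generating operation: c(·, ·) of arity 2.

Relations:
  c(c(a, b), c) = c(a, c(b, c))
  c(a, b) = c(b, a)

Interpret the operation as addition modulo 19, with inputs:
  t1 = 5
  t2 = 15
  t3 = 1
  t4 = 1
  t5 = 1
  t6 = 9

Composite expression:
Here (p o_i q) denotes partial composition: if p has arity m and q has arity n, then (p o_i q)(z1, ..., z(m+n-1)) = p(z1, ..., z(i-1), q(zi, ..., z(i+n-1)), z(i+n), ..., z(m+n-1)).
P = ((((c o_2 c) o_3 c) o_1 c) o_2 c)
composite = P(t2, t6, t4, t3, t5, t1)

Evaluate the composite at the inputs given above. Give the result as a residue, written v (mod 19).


13 (mod 19)

c(t6, t4) = 10
c(t2, c(t6, t4)) = 6
c(t5, t1) = 6
c(t3, c(t5, t1)) = 7
c(c(t2, c(t6, t4)), c(t3, c(t5, t1))) = 13


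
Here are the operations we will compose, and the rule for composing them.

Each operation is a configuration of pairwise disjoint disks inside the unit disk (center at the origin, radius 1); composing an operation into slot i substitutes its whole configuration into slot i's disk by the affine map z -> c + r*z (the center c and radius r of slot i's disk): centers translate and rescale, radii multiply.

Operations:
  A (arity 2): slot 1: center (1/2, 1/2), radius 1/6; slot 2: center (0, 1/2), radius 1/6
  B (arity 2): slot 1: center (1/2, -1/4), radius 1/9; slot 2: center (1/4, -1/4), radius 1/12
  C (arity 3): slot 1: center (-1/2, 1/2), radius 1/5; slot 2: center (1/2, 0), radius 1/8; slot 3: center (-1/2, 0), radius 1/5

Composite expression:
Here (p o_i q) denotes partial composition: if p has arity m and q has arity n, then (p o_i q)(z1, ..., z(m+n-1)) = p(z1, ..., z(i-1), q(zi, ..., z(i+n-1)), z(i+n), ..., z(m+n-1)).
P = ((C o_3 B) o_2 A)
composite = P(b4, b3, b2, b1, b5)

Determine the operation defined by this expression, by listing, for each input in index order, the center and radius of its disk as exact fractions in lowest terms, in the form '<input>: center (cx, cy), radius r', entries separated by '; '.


b1: center (-2/5, -1/20), radius 1/45; b2: center (1/2, 1/16), radius 1/48; b3: center (9/16, 1/16), radius 1/48; b4: center (-1/2, 1/2), radius 1/5; b5: center (-9/20, -1/20), radius 1/60

Nesting under C composes maps z -> c + r*z down each b-path.
b4: after 1 affine step, its disk has center (-1/2, 1/2), radius 1/5
b3: after 2 affine steps, its disk has center (9/16, 1/16), radius 1/48
b2: after 2 affine steps, its disk has center (1/2, 1/16), radius 1/48
b1: after 2 affine steps, its disk has center (-2/5, -1/20), radius 1/45
b5: after 2 affine steps, its disk has center (-9/20, -1/20), radius 1/60


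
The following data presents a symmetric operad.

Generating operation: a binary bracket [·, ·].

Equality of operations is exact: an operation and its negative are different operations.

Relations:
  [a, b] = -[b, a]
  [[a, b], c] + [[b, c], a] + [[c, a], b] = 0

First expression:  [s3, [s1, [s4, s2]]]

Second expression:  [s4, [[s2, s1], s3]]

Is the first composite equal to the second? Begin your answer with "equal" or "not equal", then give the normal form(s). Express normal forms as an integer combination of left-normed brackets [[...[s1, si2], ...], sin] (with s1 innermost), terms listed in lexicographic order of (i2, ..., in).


The first expression reduces to [[[s1, s2], s4], s3] - [[[s1, s4], s2], s3]
The second expression reduces to [[[s1, s2], s3], s4]
Distinct normal forms: not equal.

not equal: they reduce to [[[s1, s2], s4], s3] - [[[s1, s4], s2], s3] and [[[s1, s2], s3], s4]


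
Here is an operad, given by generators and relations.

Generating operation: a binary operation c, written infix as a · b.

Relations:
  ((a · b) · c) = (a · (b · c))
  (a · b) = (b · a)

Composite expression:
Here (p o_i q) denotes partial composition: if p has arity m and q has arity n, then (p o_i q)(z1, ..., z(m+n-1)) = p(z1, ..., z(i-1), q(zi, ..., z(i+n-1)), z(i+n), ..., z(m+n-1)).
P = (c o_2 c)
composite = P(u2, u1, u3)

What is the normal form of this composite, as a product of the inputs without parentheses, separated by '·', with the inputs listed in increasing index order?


Any arrangement under c is one operation, so sort the u-inputs.
(u1 · u3) spells out as u1 · u3
(u2 · (u1 · u3)) spells out as u2 · u1 · u3
sorting the factors by input index: u1 · u2 · u3

u1 · u2 · u3


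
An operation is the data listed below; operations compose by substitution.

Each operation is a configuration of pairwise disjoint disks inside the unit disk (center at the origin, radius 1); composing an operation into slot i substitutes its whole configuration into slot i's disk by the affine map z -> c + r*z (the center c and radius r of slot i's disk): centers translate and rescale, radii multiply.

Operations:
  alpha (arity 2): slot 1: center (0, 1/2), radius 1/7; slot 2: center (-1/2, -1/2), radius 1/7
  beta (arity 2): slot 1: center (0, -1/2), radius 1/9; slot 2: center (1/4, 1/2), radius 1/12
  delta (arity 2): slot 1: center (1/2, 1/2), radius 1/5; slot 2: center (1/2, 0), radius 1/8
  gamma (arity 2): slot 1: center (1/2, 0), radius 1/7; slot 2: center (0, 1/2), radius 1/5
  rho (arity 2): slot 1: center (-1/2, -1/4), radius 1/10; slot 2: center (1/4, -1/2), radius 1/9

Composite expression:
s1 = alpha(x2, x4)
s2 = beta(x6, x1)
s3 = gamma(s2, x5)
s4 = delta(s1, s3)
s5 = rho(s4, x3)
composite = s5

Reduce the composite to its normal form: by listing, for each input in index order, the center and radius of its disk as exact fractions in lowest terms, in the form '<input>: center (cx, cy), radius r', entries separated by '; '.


x1: center (-993/2240, -279/1120), radius 1/6720; x2: center (-9/20, -19/100), radius 1/350; x3: center (1/4, -1/2), radius 1/9; x4: center (-23/50, -21/100), radius 1/350; x5: center (-9/20, -39/160), radius 1/400; x6: center (-71/160, -281/1120), radius 1/5040


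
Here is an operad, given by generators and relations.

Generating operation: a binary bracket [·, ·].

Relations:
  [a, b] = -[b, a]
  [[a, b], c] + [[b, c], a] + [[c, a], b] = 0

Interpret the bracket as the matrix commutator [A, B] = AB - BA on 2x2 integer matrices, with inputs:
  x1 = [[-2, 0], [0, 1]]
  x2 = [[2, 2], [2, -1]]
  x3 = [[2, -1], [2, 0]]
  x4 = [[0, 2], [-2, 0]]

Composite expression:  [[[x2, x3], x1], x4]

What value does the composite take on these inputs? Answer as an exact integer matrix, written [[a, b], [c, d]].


[[30, 0], [0, -30]]

[x2, x3] = [[6, -7], [-2, -6]]
[[x2, x3], x1] = [[0, -21], [6, 0]]
[[[x2, x3], x1], x4] = [[30, 0], [0, -30]]


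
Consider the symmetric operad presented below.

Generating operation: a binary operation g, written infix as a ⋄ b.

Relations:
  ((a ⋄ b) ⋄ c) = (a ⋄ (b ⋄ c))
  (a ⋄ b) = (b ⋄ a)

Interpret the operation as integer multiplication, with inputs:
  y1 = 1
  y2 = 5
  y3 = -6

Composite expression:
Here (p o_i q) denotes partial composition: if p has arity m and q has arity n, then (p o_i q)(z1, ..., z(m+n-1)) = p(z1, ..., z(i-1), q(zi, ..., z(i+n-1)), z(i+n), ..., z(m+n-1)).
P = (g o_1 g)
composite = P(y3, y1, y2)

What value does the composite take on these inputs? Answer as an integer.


(y3 ⋄ y1) = -6
((y3 ⋄ y1) ⋄ y2) = -30

-30


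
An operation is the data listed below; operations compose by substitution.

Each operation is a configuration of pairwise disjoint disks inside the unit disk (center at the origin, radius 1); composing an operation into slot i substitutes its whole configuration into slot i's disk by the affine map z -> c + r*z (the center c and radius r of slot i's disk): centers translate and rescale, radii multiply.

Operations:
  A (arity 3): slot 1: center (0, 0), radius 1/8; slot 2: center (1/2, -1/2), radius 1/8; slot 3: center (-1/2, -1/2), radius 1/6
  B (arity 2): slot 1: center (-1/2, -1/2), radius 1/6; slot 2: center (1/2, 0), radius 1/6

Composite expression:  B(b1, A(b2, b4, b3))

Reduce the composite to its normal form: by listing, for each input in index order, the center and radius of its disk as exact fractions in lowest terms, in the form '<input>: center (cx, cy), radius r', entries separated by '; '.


Affine substitution under B: radii multiply and b-centers shift.
input b1: composing its 1 substitution step yields center (-1/2, -1/2), radius 1/6
input b2: composing its 2 substitution steps yields center (1/2, 0), radius 1/48
input b4: composing its 2 substitution steps yields center (7/12, -1/12), radius 1/48
input b3: composing its 2 substitution steps yields center (5/12, -1/12), radius 1/36

b1: center (-1/2, -1/2), radius 1/6; b2: center (1/2, 0), radius 1/48; b3: center (5/12, -1/12), radius 1/36; b4: center (7/12, -1/12), radius 1/48


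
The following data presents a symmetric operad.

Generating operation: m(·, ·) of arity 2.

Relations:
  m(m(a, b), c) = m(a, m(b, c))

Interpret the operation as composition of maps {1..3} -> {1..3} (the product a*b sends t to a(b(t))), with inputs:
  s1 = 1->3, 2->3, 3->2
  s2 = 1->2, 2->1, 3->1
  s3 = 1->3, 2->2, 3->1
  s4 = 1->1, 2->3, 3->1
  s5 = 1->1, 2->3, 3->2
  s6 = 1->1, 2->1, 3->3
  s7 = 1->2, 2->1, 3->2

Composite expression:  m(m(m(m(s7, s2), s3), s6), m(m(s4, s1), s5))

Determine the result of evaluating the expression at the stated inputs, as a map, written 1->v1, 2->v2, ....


m(s7, s2) = 1->1, 2->2, 3->2
m(m(s7, s2), s3) = 1->2, 2->2, 3->1
m(m(m(s7, s2), s3), s6) = 1->2, 2->2, 3->1
m(s4, s1) = 1->1, 2->1, 3->3
m(m(s4, s1), s5) = 1->1, 2->3, 3->1
m(m(m(m(s7, s2), s3), s6), m(m(s4, s1), s5)) = 1->2, 2->1, 3->2

1->2, 2->1, 3->2


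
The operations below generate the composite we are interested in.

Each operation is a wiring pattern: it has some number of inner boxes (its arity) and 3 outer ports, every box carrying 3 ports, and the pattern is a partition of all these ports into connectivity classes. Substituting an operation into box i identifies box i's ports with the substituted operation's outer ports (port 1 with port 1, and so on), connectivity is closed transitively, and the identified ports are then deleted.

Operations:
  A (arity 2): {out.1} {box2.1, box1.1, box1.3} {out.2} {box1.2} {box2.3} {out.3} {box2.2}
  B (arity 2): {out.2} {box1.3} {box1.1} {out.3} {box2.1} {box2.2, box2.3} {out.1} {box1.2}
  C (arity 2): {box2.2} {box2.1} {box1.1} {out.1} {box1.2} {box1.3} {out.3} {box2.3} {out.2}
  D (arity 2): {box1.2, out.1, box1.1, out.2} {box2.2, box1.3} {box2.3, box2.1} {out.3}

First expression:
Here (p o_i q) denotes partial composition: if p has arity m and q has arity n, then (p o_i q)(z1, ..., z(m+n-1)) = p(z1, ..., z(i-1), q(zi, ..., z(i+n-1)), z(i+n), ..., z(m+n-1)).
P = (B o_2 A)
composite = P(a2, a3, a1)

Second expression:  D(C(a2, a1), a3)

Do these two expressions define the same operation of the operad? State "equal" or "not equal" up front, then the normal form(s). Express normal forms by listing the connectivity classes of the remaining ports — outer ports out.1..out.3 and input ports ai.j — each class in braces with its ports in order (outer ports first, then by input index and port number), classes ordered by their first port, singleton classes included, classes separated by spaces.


not equal — first {out.1} {out.2} {out.3} {a1.1, a3.1, a3.3} {a1.2} {a1.3} {a2.1} {a2.2} {a2.3} {a3.2}, second {out.1, out.2} {out.3} {a1.1} {a1.2} {a1.3} {a2.1} {a2.2} {a2.3} {a3.1, a3.3} {a3.2}


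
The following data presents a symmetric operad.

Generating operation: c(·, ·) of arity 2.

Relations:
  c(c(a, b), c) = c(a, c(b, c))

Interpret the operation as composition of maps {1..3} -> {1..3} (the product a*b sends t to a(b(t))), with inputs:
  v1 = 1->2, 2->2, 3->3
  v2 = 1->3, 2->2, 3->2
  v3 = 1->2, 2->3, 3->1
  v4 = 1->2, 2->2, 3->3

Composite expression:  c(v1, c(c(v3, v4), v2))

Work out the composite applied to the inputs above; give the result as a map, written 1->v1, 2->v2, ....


1->2, 2->3, 3->3

c(v3, v4) = 1->3, 2->3, 3->1
c(c(v3, v4), v2) = 1->1, 2->3, 3->3
c(v1, c(c(v3, v4), v2)) = 1->2, 2->3, 3->3


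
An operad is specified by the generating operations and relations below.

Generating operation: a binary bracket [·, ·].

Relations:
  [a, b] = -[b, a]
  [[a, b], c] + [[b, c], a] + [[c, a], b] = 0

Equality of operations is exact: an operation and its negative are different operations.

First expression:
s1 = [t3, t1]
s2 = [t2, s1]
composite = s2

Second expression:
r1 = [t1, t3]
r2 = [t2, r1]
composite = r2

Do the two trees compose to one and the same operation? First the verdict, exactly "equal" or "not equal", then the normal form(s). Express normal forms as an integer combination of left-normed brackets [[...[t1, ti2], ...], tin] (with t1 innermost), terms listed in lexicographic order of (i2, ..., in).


not equal; the first gives [[t1, t3], t2] and the second -[[t1, t3], t2]

The first expression, normalized: [[t1, t3], t2]
The second expression, normalized: -[[t1, t3], t2]
They disagree, so not equal.


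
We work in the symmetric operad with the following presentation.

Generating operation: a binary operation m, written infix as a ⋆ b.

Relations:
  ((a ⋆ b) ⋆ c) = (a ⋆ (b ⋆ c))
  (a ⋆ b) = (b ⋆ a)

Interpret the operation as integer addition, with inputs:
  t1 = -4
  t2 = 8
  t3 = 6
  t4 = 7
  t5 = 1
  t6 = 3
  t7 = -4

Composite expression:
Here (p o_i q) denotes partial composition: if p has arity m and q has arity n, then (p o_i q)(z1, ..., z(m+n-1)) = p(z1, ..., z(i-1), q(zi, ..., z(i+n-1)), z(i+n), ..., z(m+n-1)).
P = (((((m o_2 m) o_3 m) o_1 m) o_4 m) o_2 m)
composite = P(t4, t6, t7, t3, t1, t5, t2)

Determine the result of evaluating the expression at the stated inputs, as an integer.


(t6 ⋆ t7) = -1
(t4 ⋆ (t6 ⋆ t7)) = 6
(t1 ⋆ t5) = -3
((t1 ⋆ t5) ⋆ t2) = 5
(t3 ⋆ ((t1 ⋆ t5) ⋆ t2)) = 11
((t4 ⋆ (t6 ⋆ t7)) ⋆ (t3 ⋆ ((t1 ⋆ t5) ⋆ t2))) = 17

17


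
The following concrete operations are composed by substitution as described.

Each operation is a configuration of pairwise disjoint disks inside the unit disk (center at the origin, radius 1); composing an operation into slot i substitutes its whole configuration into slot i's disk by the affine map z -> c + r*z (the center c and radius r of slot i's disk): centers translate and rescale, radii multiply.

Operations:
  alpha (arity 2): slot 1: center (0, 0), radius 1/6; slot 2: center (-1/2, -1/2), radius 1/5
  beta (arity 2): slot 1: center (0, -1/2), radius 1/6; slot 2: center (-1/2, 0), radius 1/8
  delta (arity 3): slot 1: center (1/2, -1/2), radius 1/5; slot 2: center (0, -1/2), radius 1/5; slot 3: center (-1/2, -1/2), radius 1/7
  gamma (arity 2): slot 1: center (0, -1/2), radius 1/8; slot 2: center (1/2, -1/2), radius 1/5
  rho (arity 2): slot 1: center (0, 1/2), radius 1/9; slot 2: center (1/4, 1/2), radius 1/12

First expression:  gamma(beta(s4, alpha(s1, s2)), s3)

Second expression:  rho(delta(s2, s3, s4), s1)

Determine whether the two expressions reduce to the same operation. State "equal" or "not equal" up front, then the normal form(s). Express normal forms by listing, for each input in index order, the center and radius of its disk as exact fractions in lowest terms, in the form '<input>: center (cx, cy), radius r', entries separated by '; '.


not equal — first s1: center (-1/16, -1/2), radius 1/384; s2: center (-9/128, -65/128), radius 1/320; s3: center (1/2, -1/2), radius 1/5; s4: center (0, -9/16), radius 1/48, second s1: center (1/4, 1/2), radius 1/12; s2: center (1/18, 4/9), radius 1/45; s3: center (0, 4/9), radius 1/45; s4: center (-1/18, 4/9), radius 1/63

Normal form of the first expression: s1: center (-1/16, -1/2), radius 1/384; s2: center (-9/128, -65/128), radius 1/320; s3: center (1/2, -1/2), radius 1/5; s4: center (0, -9/16), radius 1/48
Normal form of the second expression: s1: center (1/4, 1/2), radius 1/12; s2: center (1/18, 4/9), radius 1/45; s3: center (0, 4/9), radius 1/45; s4: center (-1/18, 4/9), radius 1/63
The normal forms differ: not equal.


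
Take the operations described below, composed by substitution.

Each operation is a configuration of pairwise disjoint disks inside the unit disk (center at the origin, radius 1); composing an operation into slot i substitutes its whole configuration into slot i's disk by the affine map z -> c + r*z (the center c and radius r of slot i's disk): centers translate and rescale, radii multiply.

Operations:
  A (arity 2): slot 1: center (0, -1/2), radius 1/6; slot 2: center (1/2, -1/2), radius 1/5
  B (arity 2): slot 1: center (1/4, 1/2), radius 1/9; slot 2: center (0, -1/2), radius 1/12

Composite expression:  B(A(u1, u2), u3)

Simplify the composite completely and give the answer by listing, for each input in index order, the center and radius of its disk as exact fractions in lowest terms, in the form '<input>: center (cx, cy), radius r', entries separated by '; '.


Only the slot chain above each u matters under B; compose those maps.
input u1: applying the 2 nested substitutions gives center (1/4, 4/9), radius 1/54
input u2: applying the 2 nested substitutions gives center (11/36, 4/9), radius 1/45
input u3: applying the 1 nested substitution gives center (0, -1/2), radius 1/12

u1: center (1/4, 4/9), radius 1/54; u2: center (11/36, 4/9), radius 1/45; u3: center (0, -1/2), radius 1/12


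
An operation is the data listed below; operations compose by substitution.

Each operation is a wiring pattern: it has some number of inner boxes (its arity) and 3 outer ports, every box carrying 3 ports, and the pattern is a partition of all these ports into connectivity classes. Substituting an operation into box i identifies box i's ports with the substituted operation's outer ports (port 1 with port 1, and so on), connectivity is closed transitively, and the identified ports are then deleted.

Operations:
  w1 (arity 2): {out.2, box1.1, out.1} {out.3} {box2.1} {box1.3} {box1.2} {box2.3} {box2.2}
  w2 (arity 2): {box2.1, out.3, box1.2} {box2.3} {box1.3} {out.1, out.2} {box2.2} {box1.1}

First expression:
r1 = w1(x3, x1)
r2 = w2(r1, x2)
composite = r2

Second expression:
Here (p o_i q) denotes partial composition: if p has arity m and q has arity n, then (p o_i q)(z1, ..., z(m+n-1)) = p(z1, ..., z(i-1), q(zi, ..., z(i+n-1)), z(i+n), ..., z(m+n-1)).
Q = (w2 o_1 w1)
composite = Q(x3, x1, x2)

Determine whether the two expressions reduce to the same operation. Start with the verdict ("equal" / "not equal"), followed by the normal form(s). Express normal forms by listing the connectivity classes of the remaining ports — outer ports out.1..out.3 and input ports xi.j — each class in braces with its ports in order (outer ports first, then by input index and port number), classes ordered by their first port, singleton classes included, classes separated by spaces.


equal — both sides give {out.1, out.2} {out.3, x2.1, x3.1} {x1.1} {x1.2} {x1.3} {x2.2} {x2.3} {x3.2} {x3.3}


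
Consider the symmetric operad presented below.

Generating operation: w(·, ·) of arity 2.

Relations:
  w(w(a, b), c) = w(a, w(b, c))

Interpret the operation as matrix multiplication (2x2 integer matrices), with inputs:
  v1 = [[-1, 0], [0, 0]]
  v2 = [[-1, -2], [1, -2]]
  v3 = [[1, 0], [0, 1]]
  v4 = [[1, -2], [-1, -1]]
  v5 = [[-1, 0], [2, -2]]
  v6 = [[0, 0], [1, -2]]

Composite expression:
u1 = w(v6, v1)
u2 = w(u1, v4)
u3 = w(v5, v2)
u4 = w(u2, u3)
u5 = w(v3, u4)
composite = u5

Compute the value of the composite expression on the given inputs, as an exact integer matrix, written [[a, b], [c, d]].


[[0, 0], [-9, -2]]

w(v6, v1) = [[0, 0], [-1, 0]]
w(w(v6, v1), v4) = [[0, 0], [-1, 2]]
w(v5, v2) = [[1, 2], [-4, 0]]
w(w(w(v6, v1), v4), w(v5, v2)) = [[0, 0], [-9, -2]]
w(v3, w(w(w(v6, v1), v4), w(v5, v2))) = [[0, 0], [-9, -2]]


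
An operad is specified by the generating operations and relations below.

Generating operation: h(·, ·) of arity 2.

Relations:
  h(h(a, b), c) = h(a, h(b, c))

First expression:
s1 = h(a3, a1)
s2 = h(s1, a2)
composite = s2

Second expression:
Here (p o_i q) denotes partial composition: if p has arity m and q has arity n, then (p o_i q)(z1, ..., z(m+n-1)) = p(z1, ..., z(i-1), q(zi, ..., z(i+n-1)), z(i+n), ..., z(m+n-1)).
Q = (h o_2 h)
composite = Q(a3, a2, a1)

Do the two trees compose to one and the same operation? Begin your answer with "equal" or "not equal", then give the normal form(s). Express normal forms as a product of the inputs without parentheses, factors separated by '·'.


not equal — first a3 · a1 · a2, second a3 · a2 · a1

In normal form, the first expression is a3 · a1 · a2
In normal form, the second expression is a3 · a2 · a1
Distinct normal forms: not equal.


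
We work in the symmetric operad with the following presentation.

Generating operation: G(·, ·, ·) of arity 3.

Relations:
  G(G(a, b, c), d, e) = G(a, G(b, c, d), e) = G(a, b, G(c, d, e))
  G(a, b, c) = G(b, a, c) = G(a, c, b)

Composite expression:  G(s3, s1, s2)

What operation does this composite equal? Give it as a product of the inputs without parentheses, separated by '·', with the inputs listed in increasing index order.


Shape and order are irrelevant to G; the s-input set decides.
G(s3, s1, s2) linearizes to s3 · s1 · s2
rearranged into index order: s1 · s2 · s3

s1 · s2 · s3


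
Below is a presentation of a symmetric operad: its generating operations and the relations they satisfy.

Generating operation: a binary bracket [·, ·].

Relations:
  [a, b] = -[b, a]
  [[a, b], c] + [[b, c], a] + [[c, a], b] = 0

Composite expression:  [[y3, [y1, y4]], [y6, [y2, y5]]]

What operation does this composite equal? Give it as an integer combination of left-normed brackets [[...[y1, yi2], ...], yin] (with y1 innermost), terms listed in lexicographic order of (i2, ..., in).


In the tensor algebra, words opening y1 carry the y1-anchored form.
Composite bracket: [[y3, [y1, y4]], [y6, [y2, y5]]]
Full expansion: 32 signed words from ab - ba (2^5 = 32).
The y1-initial words carry the normal form:
  the word y1y4y3y2y5y6 carries sign +1 and contributes +[[[[[y1, y4], y3], y2], y5], y6]
  the word y1y4y3y5y2y6 carries sign -1 and contributes -[[[[[y1, y4], y3], y5], y2], y6]
  the word y1y4y3y6y2y5 carries sign -1 and contributes -[[[[[y1, y4], y3], y6], y2], y5]
  the word y1y4y3y6y5y2 carries sign +1 and contributes +[[[[[y1, y4], y3], y6], y5], y2]

[[[[[y1, y4], y3], y2], y5], y6] - [[[[[y1, y4], y3], y5], y2], y6] - [[[[[y1, y4], y3], y6], y2], y5] + [[[[[y1, y4], y3], y6], y5], y2]


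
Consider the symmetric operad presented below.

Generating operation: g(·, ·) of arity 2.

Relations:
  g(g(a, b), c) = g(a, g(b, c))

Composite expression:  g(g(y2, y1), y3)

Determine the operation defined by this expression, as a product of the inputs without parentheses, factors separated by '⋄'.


y2 ⋄ y1 ⋄ y3

Every regrouping of g is equal, so read the y-inputs in written order.
g(y2, y1) collapses to y2 ⋄ y1
g(g(y2, y1), y3) collapses to y2 ⋄ y1 ⋄ y3


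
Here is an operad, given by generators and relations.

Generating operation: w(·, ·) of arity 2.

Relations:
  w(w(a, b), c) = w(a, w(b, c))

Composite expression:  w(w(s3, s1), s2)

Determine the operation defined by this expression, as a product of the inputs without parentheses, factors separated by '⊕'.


s3 ⊕ s1 ⊕ s2

The w-tree's shape is irrelevant; the s-reading-order decides.
w(s3, s1) spells out as s3 ⊕ s1
w(w(s3, s1), s2) spells out as s3 ⊕ s1 ⊕ s2


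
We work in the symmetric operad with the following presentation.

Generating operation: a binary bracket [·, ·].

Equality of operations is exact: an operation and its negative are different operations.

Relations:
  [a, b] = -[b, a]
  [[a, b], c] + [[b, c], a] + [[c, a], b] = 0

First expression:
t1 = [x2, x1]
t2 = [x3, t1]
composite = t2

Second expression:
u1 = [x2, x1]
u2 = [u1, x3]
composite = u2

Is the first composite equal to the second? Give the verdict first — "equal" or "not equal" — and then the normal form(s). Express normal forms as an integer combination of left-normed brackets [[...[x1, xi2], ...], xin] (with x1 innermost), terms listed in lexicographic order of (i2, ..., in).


not equal; the first gives [[x1, x2], x3] and the second -[[x1, x2], x3]

Normal form of the first expression: [[x1, x2], x3]
Normal form of the second expression: -[[x1, x2], x3]
Distinct normal forms: not equal.


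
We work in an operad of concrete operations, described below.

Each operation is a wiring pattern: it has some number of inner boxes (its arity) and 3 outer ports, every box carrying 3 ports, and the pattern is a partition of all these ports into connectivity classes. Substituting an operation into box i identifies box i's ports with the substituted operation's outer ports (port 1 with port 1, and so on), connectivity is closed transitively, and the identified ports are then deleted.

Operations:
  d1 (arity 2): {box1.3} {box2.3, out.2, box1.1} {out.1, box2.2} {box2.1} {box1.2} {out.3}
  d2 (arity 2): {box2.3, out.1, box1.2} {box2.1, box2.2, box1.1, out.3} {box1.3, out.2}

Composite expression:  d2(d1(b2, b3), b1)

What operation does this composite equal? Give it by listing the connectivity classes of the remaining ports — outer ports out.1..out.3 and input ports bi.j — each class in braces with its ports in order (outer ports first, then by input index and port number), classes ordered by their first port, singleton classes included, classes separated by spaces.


{out.1, b1.3, b2.1, b3.3} {out.2} {out.3, b1.1, b1.2, b3.2} {b2.2} {b2.3} {b3.1}

Treat the ports identified at d2 as solder joints: merge, then drop.
stage d1: inputs (b2, b3), connectivity {out.1, b3.2} {out.2, b2.1, b3.3} {out.3} {b2.2} {b2.3} {b3.1}, out.j its boundary
stage d2: inputs (b2, b3, b1), connectivity {out.1, b1.3, b2.1, b3.3} {out.2} {out.3, b1.1, b1.2, b3.2} {b2.2} {b2.3} {b3.1}, out.j its boundary


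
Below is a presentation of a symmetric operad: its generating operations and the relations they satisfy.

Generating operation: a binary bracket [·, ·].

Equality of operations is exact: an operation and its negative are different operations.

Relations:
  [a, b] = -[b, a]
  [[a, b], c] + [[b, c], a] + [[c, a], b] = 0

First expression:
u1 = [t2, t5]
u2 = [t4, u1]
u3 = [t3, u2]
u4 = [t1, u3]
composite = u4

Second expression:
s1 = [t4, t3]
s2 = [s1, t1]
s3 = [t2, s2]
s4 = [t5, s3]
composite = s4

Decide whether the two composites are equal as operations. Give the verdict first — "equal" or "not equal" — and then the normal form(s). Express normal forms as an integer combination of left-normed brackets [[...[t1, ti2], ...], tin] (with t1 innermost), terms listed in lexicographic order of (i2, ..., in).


not equal: they reduce to [[[[t1, t2], t5], t4], t3] - [[[[t1, t3], t2], t5], t4] + [[[[t1, t3], t4], t2], t5] - [[[[t1, t3], t4], t5], t2] + [[[[t1, t3], t5], t2], t4] - [[[[t1, t4], t2], t5], t3] + [[[[t1, t4], t5], t2], t3] - [[[[t1, t5], t2], t4], t3] and [[[[t1, t3], t4], t2], t5] - [[[[t1, t4], t3], t2], t5]

In normal form, the first expression is [[[[t1, t2], t5], t4], t3] - [[[[t1, t3], t2], t5], t4] + [[[[t1, t3], t4], t2], t5] - [[[[t1, t3], t4], t5], t2] + [[[[t1, t3], t5], t2], t4] - [[[[t1, t4], t2], t5], t3] + [[[[t1, t4], t5], t2], t3] - [[[[t1, t5], t2], t4], t3]
In normal form, the second expression is [[[[t1, t3], t4], t2], t5] - [[[[t1, t4], t3], t2], t5]
The normal forms differ: not equal.


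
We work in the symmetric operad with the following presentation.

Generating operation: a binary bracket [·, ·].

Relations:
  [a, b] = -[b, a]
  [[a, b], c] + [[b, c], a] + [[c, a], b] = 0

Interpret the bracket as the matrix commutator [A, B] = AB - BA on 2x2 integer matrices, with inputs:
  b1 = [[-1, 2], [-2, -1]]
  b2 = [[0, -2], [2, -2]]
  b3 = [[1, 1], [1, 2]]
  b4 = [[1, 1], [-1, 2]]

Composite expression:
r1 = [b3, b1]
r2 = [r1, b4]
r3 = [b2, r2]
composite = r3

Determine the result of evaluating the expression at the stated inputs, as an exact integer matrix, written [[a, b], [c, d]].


[b3, b1] = [[-4, -2], [-2, 4]]
[[b3, b1], b4] = [[4, -10], [-6, -4]]
[b2, [[b3, b1], b4]] = [[32, -4], [28, -32]]

[[32, -4], [28, -32]]


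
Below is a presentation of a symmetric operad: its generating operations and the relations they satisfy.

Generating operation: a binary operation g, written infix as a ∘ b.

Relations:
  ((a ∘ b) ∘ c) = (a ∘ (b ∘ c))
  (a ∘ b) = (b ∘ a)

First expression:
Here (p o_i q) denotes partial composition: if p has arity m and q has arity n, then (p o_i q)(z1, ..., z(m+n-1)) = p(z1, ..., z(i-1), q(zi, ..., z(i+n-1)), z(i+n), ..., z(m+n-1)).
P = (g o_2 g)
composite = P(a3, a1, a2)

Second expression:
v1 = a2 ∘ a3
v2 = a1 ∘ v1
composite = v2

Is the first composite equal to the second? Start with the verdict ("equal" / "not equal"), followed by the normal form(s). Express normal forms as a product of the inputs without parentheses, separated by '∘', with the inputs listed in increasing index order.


equal: each reduces to a1 ∘ a2 ∘ a3

The first composite normalizes to a1 ∘ a2 ∘ a3
The second composite normalizes to a1 ∘ a2 ∘ a3
One common form — equal.


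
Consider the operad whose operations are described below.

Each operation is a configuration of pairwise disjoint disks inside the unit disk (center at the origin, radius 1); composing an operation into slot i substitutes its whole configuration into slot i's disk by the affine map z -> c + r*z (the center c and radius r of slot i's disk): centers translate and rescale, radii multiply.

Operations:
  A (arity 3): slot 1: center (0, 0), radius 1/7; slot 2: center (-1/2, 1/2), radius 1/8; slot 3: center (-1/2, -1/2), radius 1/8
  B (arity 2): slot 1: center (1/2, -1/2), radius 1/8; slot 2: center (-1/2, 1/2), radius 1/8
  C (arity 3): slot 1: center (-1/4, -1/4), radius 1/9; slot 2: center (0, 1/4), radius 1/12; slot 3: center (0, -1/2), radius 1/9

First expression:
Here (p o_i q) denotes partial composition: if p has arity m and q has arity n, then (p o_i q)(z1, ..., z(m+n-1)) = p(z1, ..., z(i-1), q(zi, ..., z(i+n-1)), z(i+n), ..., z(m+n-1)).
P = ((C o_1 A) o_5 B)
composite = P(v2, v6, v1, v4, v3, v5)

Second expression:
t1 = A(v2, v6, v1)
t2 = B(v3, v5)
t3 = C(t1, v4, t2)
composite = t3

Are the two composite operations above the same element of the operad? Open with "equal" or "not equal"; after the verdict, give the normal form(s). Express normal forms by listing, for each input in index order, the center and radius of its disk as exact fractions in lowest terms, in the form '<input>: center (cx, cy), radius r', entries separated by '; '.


equal; both compose to v1: center (-11/36, -11/36), radius 1/72; v2: center (-1/4, -1/4), radius 1/63; v3: center (1/18, -5/9), radius 1/72; v4: center (0, 1/4), radius 1/12; v5: center (-1/18, -4/9), radius 1/72; v6: center (-11/36, -7/36), radius 1/72

Reducing the first expression gives v1: center (-11/36, -11/36), radius 1/72; v2: center (-1/4, -1/4), radius 1/63; v3: center (1/18, -5/9), radius 1/72; v4: center (0, 1/4), radius 1/12; v5: center (-1/18, -4/9), radius 1/72; v6: center (-11/36, -7/36), radius 1/72
Reducing the second expression gives v1: center (-11/36, -11/36), radius 1/72; v2: center (-1/4, -1/4), radius 1/63; v3: center (1/18, -5/9), radius 1/72; v4: center (0, 1/4), radius 1/12; v5: center (-1/18, -4/9), radius 1/72; v6: center (-11/36, -7/36), radius 1/72
Same normal form: equal.
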